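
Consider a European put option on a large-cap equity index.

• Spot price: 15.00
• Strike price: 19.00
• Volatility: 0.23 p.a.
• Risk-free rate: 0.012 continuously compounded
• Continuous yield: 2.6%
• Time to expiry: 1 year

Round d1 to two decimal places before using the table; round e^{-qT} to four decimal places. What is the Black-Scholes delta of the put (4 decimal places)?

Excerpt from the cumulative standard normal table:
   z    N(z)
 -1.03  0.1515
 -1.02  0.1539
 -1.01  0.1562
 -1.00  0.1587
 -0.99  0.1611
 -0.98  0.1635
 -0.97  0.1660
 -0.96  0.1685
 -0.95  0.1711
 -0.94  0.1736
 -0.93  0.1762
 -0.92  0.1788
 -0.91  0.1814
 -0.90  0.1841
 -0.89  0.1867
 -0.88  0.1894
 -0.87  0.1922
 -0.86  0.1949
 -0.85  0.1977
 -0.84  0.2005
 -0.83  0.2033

σ√T = 0.23 × 1.0000 = 0.2300
d₁ = [ln(15/19) + (0.012 − 0.026 + ½·0.23²)·1] / (σ√T) = (-0.2364 + 0.0125) / 0.2300 = -0.9736 → -0.97
N(d₁) = N(-0.97) = 0.1660
Δ_put = exp(−qT)·(N(d₁) − 1) = 0.9743·(0.1660 − 1) = -0.8126

-0.8126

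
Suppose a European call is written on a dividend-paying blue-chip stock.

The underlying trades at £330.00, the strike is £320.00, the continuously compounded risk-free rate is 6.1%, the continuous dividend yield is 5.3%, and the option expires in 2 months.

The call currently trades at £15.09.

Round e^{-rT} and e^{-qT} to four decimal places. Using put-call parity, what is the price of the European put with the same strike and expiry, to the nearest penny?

£4.76

exp(−qT) = exp(−0.053·0.1667) = 0.9912;  exp(−rT) = exp(−0.061·0.1667) = 0.9899
Put-call parity: C − P = S·e^(−qT) − K·e^(−rT) = 330·0.9912 − 320·0.9899 = 327.0960 − 316.7680 = 10.3280
P = C − (C − P) = 15.09 − (10.3280) = 4.7620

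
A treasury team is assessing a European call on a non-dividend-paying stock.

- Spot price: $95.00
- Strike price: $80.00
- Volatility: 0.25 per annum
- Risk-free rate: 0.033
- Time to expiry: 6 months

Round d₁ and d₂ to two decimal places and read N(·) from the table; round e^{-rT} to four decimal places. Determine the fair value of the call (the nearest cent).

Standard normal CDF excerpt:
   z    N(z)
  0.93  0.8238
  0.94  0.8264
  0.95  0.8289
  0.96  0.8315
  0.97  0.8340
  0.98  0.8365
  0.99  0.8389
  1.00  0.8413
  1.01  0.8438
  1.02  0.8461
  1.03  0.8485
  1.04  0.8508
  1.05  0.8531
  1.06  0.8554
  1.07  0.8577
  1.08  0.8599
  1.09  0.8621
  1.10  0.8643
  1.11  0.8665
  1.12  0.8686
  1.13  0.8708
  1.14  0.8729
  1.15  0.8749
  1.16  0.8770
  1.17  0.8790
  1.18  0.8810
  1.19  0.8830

σ√T = 0.25 × 0.7071 = 0.1768
ln(S/K) + (r + σ²/2)T = ln(95/80) + (0.033 + 0.25²/2)·0.5 = 0.1719 + 0.0321 = 0.2040
d₁ = 0.2040 / 0.1768 = 1.1539 → 1.15
d₂ = d₁ − σ√T = 1.1539 − 0.1768 = 0.9771 → 0.98
exp(−rT) = exp(−0.033·0.5) = 0.9836
C = 95·N(1.15) − 80·0.9836·N(0.98) = 95·0.8749 − 80·0.9836·0.8365 = 83.1155 − 65.8225 = 17.2930

$17.29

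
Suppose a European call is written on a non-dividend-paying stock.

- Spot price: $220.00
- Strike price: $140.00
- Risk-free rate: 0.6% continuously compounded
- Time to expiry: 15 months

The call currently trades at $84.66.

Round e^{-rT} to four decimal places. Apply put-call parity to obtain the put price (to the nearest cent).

$3.61

exp(−rT) = exp(−0.006·1.25) = 0.9925
Put-call parity: C − P = S − K·e^(−rT) = 220 − 140·0.9925 = 220 − 138.9500 = 81.0500
P = C − (C − P) = 84.66 − (81.0500) = 3.6100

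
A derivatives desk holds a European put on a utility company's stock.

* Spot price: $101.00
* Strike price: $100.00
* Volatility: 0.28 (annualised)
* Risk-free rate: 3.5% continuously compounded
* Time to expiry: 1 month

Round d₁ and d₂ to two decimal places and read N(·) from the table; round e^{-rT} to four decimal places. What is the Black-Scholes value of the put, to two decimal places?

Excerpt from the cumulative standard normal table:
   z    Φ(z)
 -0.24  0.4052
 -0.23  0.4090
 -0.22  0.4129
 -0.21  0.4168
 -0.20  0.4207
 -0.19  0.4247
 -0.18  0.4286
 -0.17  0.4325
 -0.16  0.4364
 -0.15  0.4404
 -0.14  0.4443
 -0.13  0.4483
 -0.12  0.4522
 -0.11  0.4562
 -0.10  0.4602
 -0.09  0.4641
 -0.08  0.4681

σ√T = 0.28 × 0.2887 = 0.0808
d₁ = [ln(101/100) + (0.035 + ½·0.28²)·0.08333] / (σ√T) = (0.0100 + 0.0062) / 0.0808 = 0.1996 ≈ 0.20
d₂ = 0.1996 − 0.0808 = 0.1188 ≈ 0.12
exp(−rT) = exp(−0.035·0.08333) = 0.9971
N(−d₂) = N(-0.12) = 0.4522;  N(−d₁) = N(-0.20) = 0.4207
P = 100·0.9971·0.4522 − 101·0.4207 = 45.0889 − 42.4907 = 2.5982

$2.60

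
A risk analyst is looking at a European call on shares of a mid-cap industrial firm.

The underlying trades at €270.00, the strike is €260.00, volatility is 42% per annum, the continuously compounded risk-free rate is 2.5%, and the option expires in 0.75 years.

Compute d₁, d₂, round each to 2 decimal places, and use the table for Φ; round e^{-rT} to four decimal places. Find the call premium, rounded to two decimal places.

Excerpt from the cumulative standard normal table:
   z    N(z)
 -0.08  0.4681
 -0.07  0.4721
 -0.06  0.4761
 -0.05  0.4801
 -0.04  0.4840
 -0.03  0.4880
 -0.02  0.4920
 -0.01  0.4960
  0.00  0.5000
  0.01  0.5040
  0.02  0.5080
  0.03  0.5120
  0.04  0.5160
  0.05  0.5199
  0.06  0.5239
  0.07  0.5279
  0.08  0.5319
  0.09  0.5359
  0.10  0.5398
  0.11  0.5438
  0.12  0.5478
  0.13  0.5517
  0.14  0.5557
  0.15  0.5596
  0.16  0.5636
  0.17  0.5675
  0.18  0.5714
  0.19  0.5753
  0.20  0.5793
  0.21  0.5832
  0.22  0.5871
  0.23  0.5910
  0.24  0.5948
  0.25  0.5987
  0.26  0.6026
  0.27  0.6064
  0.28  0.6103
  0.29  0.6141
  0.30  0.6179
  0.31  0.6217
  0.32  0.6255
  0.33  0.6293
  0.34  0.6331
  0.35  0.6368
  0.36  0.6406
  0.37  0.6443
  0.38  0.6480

T = 0.75;  σ√T = 0.3637
d₁ = [ln(270/260) + (0.025 + 0.42²/2)·0.75] / 0.3637 = [0.0377 + 0.0849] / 0.3637 = 0.3372 ≈ 0.34
d₂ = d₁ − σ√T = 0.3372 − 0.3637 = -0.0266 ≈ -0.03
e^(−rT) = e^(−0.025·0.75) = 0.9814
C = 270·N(0.34) − 260·0.9814·N(-0.03) = 270·0.6331 − 260·0.9814·0.4880 = 170.9370 − 124.5200 = 46.4170

€46.42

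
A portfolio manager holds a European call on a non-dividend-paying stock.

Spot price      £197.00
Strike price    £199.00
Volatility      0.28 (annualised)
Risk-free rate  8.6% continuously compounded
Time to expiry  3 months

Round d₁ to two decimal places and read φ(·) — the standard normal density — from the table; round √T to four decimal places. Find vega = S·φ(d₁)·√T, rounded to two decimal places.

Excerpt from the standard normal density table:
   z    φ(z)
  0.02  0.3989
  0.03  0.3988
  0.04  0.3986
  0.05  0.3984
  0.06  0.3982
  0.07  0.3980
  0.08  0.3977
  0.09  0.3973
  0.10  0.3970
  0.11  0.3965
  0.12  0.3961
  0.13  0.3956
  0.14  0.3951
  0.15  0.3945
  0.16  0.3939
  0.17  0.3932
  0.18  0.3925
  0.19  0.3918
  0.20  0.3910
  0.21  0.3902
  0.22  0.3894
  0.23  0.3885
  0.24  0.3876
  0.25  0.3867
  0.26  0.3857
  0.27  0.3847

38.86

T = 0.25;  σ√T = 0.1400
d₁ = [ln(197/199) + (0.086 + 0.28²/2)·0.25] / 0.1400 = [-0.0101 + 0.0313] / 0.1400 = 0.1514 ≈ 0.15
√T = √0.25 = 0.5000
φ(d₁) = φ(0.15) = 0.3945
vega = S·φ(d₁)·√T = 197·0.3945·0.5000 = 38.8582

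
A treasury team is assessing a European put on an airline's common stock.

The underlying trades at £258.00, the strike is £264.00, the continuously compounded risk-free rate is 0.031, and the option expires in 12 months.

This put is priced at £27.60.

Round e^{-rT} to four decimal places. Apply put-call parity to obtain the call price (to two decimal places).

exp(−rT) = exp(−0.031·1) = 0.9695
Put-call parity: C − P = S − K·e^(−rT) = 258 − 264·0.9695 = 258 − 255.9480 = 2.0520
C = P + (C − P) = 27.60 + (2.0520) = 29.6520

£29.65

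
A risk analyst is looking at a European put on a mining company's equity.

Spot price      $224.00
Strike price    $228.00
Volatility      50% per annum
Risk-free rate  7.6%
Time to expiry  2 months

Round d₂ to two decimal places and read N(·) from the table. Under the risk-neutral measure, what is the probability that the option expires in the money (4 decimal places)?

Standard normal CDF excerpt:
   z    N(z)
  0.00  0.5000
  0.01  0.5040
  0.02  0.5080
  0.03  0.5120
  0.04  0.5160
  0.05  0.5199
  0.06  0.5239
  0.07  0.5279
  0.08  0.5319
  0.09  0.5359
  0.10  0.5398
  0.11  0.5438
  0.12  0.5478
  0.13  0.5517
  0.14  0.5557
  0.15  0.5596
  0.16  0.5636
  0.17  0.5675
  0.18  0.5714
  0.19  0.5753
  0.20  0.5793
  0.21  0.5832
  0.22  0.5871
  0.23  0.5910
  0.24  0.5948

0.5517

σ√T = 0.5·√0.1667 = 0.2041
ln(S/K) + (r + σ²/2)T = ln(224/228) + (0.076 + 0.5²/2)·0.1667 = -0.0177 + 0.0335 = 0.0158
d₁ = 0.0158 / 0.2041 = 0.0774 which rounds to 0.08
d₂ = d₁ − σ√T = 0.0774 − 0.2041 = -0.1267 which rounds to -0.13
Pr(exercise) under Q = N(−d₂) = N(0.13) = 0.5517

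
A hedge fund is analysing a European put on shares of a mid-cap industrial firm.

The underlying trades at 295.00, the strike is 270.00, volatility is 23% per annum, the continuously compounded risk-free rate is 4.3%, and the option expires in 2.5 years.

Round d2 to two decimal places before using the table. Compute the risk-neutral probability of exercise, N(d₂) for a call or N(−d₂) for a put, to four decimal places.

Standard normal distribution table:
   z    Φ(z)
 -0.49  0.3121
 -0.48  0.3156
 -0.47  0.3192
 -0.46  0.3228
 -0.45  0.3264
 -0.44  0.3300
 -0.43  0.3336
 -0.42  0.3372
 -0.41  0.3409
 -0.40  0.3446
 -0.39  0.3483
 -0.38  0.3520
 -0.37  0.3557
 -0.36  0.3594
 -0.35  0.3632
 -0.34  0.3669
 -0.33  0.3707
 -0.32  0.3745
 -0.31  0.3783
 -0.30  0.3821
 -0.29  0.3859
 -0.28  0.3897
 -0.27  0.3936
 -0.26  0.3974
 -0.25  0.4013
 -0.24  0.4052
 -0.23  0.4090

0.3594

T = 2.5;  σ√T = 0.3637
d₁ = [ln(295/270) + (0.043 + ½·0.23²)·2.5] / (σ√T) = (0.0886 + 0.1736) / 0.3637 = 0.7209 ⇒ 0.72
d₂ = 0.7209 − 0.3637 = 0.3573 ⇒ 0.36
Pr(exercise) under Q = N(−d₂) = N(-0.36) = 0.3594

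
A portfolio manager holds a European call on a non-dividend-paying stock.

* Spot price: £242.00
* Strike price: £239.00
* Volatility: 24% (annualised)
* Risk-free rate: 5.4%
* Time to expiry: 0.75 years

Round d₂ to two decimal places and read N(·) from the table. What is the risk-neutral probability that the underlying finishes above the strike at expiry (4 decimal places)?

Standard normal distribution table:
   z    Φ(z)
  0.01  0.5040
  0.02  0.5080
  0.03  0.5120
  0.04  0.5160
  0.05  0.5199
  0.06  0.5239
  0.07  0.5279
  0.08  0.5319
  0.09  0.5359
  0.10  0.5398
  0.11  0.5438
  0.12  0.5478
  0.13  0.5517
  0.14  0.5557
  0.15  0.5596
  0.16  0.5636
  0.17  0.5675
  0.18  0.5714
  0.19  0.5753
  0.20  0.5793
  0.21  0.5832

σ√T = 0.24·√0.75 = 0.2078
ln(S/K) + (r + σ²/2)T = ln(242/239) + (0.054 + 0.24²/2)·0.75 = 0.0125 + 0.0621 = 0.0746
d₁ = 0.0746 / 0.2078 = 0.3588 ≈ 0.36
d₂ = d₁ − σ√T = 0.3588 − 0.2078 = 0.1509 ≈ 0.15
Risk-neutral Pr[S_T > K] = N(d₂) = N(0.15) = 0.5596

0.5596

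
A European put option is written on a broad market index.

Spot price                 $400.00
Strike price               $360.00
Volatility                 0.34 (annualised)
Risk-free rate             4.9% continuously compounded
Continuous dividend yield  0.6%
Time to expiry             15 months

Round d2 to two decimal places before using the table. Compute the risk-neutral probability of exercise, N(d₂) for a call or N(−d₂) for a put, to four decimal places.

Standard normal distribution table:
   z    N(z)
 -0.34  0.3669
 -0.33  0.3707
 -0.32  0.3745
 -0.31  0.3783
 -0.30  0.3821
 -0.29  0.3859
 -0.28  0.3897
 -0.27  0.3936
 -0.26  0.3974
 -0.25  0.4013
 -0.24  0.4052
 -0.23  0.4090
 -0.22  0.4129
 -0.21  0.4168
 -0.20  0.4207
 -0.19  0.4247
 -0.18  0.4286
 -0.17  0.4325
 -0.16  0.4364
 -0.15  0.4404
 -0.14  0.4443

0.4090

σ√T = 0.34 × 1.1180 = 0.3801
d₁ = [ln(400/360) + (0.049 − 0.006 + ½·0.34²)·1.25] / (σ√T) = (0.1054 + 0.1260) / 0.3801 = 0.6086 ≈ 0.61
d₂ = 0.6086 − 0.3801 = 0.2285 ≈ 0.23
Pr(exercise) under Q = N(−d₂) = N(-0.23) = 0.4090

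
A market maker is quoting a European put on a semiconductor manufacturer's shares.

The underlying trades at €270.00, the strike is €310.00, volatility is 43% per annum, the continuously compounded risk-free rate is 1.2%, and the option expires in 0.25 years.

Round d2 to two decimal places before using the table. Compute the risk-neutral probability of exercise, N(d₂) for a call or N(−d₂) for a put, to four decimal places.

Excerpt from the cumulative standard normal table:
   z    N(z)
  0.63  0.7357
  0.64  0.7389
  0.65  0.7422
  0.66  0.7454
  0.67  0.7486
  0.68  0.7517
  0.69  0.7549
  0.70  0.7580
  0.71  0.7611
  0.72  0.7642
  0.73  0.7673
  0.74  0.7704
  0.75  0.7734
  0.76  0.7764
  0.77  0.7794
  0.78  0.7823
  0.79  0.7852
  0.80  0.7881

σ√T = 0.43 × 0.5000 = 0.2150
d₁ = [ln(270/310) + (0.012 + 0.43²/2)·0.25] / 0.2150 = [-0.1382 + 0.0261] / 0.2150 = -0.5211 which rounds to -0.52
d₂ = d₁ − σ√T = -0.5211 − 0.2150 = -0.7361 which rounds to -0.74
Risk-neutral Pr[S_T < K] = N(−d₂) = N(0.74) = 0.7704

0.7704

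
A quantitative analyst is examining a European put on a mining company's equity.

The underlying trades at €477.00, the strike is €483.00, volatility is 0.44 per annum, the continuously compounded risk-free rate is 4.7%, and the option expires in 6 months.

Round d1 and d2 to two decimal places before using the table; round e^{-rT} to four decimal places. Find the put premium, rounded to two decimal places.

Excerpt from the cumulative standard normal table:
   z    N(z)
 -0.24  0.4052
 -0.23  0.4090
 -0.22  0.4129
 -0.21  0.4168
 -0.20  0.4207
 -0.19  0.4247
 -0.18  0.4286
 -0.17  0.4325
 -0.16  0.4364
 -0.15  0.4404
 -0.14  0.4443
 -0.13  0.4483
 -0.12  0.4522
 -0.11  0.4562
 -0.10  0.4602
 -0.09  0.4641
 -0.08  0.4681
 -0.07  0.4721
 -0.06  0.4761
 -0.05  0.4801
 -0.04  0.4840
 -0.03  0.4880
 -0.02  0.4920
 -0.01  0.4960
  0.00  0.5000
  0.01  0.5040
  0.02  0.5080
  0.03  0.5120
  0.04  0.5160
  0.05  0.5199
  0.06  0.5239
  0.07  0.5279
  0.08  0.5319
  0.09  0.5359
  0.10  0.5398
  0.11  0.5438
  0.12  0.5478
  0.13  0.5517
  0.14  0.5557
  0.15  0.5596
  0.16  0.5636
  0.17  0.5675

T = 0.5;  σ√T = 0.3111
d₁ = [ln(477/483) + (0.047 + 0.44²/2)·0.5] / 0.3111 = [-0.0125 + 0.0719] / 0.3111 = 0.1909 which rounds to 0.19
d₂ = d₁ − σ√T = 0.1909 − 0.3111 = -0.1202 which rounds to -0.12
exp(−rT) = exp(−0.047·0.5) = 0.9768
P = 483·0.9768·N(0.12) − 477·N(-0.19) = 483·0.9768·0.5478 − 477·0.4247 = 258.4490 − 202.5819 = 55.8671

€55.87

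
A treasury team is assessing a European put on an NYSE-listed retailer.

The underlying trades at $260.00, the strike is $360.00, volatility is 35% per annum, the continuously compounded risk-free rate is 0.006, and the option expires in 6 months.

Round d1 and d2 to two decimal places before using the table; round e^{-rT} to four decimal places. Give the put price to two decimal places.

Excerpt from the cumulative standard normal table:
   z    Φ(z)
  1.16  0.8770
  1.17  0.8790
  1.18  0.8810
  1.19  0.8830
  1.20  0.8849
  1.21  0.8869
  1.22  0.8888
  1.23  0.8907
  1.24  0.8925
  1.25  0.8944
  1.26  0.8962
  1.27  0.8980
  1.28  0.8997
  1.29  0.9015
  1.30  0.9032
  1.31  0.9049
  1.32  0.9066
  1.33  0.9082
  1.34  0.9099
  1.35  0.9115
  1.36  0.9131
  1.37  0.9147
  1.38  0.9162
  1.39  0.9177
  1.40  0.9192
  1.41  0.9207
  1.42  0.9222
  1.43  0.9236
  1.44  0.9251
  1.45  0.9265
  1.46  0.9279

$102.44

σ√T = 0.35·√0.5 = 0.2475
d₁ = [ln(260/360) + (0.006 + 0.35²/2)·0.5] / 0.2475 = [-0.3254 + 0.0336] / 0.2475 = -1.1790 which rounds to -1.18
d₂ = d₁ − σ√T = -1.1790 − 0.2475 = -1.4265 which rounds to -1.43
e^(−rT) = e^(−0.006·0.5) = 0.9970
N(−d₂) = N(1.43) = 0.9236;  N(−d₁) = N(1.18) = 0.8810
P = 360·0.9970·0.9236 − 260·0.8810 = 331.4985 − 229.0600 = 102.4385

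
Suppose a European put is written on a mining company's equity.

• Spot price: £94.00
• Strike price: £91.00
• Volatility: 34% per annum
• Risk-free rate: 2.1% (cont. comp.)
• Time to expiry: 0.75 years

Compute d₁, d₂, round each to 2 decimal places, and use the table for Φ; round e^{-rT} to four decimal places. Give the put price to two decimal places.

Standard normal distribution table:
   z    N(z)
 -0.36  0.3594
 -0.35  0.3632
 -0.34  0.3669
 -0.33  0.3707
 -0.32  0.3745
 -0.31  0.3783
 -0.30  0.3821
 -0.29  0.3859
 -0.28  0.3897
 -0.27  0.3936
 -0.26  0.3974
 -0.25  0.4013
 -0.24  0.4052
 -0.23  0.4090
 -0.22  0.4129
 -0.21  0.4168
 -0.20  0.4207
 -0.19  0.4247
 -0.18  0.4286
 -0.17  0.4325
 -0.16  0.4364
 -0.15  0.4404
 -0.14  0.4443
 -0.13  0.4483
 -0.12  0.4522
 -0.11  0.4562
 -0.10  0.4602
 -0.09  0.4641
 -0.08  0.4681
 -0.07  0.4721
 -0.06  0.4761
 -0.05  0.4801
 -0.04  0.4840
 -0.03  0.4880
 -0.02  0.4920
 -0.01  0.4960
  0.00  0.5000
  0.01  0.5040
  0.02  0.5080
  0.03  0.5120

£8.51

σ√T = 0.34 × 0.8660 = 0.2944
ln(S/K) + (r + σ²/2)T = ln(94/91) + (0.021 + 0.34²/2)·0.75 = 0.0324 + 0.0591 = 0.0915
d₁ = 0.0915 / 0.2944 = 0.3109 which rounds to 0.31
d₂ = d₁ − σ√T = 0.3109 − 0.2944 = 0.0164 which rounds to 0.02
exp(−rT) = exp(−0.021·0.75) = 0.9844
N(−d₂) = N(-0.02) = 0.4920;  N(−d₁) = N(-0.31) = 0.3783
P = 91·0.9844·0.4920 − 94·0.3783 = 44.0736 − 35.5602 = 8.5134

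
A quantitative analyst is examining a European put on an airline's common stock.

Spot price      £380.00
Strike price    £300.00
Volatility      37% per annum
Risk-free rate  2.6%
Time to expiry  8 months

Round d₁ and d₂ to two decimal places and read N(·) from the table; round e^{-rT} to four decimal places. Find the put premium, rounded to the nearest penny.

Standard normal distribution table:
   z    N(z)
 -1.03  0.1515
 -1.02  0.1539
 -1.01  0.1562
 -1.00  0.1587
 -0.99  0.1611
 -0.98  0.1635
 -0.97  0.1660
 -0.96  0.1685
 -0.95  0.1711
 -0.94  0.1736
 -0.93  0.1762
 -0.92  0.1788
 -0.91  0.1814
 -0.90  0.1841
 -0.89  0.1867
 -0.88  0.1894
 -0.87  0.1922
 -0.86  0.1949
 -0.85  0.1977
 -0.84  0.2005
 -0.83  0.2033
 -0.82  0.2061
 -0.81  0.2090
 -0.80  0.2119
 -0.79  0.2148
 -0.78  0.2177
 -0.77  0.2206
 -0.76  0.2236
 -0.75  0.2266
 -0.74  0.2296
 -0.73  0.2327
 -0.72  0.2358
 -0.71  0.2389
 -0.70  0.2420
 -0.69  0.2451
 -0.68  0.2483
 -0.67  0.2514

σ√T = 0.37·√0.6667 = 0.3021
d₁ = [ln(380/300) + (0.026 + 0.37²/2)·0.6667] / 0.3021 = [0.2364 + 0.0630] / 0.3021 = 0.9909 ≈ 0.99
d₂ = d₁ − σ√T = 0.9909 − 0.3021 = 0.6888 ≈ 0.69
e^(−rT) = e^(−0.026·0.6667) = 0.9828
N(−d₂) = N(-0.69) = 0.2451;  N(−d₁) = N(-0.99) = 0.1611
P = 300·0.9828·0.2451 − 380·0.1611 = 72.2653 − 61.2180 = 11.0473

£11.05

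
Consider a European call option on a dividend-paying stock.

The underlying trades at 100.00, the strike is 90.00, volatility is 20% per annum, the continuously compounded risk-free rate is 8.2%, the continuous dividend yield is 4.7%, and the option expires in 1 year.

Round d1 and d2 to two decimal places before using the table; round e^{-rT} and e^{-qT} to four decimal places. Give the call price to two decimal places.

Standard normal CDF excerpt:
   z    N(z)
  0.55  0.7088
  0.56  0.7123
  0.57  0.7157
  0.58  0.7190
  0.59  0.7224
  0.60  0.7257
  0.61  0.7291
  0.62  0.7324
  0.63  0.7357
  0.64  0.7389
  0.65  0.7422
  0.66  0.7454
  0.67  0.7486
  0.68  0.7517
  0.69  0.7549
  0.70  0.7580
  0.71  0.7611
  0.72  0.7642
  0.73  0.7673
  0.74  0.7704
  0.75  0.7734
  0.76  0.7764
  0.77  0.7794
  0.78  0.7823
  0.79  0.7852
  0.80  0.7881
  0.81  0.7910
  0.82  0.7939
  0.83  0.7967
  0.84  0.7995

15.02

σ√T = 0.2 × 1.0000 = 0.2000
d₁ = [ln(100/90) + (0.082 − 0.047 + 0.2²/2)·1] / 0.2000 = [0.1054 + 0.0550] / 0.2000 = 0.8018 → 0.80
d₂ = d₁ − σ√T = 0.8018 − 0.2000 = 0.6018 → 0.60
exp(−qT) = exp(−0.047·1) = 0.9541;  exp(−rT) = exp(−0.082·1) = 0.9213
C = 100·0.9541·N(0.80) − 90·0.9213·N(0.60) = 100·0.9541·0.7881 − 90·0.9213·0.7257 = 75.1926 − 60.1729 = 15.0198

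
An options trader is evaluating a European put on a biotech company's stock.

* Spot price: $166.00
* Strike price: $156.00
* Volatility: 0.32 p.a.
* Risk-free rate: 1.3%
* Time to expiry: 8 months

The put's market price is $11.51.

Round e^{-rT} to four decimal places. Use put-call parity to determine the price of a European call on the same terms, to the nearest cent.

$22.85

exp(−rT) = exp(−0.013·0.6667) = 0.9914
Put-call parity: C − P = S − K·e^(−rT) = 166 − 156·0.9914 = 166 − 154.6584 = 11.3416
C = P + (C − P) = 11.51 + (11.3416) = 22.8516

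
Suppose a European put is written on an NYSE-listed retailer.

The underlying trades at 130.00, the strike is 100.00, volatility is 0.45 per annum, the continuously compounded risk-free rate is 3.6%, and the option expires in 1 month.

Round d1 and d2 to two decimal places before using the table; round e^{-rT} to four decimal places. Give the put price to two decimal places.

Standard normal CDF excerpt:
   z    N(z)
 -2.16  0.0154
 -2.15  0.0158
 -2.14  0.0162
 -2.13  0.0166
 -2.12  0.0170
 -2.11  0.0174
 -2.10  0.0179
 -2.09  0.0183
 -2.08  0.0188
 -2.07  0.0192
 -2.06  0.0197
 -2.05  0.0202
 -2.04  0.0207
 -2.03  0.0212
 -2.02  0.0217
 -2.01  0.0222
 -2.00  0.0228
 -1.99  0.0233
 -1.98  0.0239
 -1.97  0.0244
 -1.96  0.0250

σ√T = 0.45·√0.08333 = 0.1299
d₁ = [ln(130/100) + (0.036 + 0.45²/2)·0.08333] / 0.1299 = [0.2624 + 0.0114] / 0.1299 = 2.1077 ⇒ 2.11
d₂ = d₁ − σ√T = 2.1077 − 0.1299 = 1.9778 ⇒ 1.98
exp(−rT) = exp(−0.036·0.08333) = 0.9970
N(−d₂) = N(-1.98) = 0.0239;  N(−d₁) = N(-2.11) = 0.0174
P = 100·0.9970·0.0239 − 130·0.0174 = 2.3828 − 2.2620 = 0.1208

0.12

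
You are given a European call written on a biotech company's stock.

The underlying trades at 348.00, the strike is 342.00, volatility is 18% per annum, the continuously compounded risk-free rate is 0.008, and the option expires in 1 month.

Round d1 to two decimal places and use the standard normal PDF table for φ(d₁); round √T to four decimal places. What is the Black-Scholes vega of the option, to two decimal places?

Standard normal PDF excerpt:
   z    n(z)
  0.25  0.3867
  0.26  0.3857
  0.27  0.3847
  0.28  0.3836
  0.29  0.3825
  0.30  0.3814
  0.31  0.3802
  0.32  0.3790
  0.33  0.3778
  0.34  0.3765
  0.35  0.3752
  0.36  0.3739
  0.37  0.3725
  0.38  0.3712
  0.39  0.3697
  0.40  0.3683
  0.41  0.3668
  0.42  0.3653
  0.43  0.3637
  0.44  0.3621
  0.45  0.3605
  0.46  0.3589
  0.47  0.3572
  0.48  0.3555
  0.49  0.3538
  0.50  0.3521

T = 0.08333;  σ√T = 0.0520
d₁ = [ln(348/342) + (0.008 + 0.18²/2)·0.08333] / 0.0520 = [0.0174 + 0.0020] / 0.0520 = 0.3735 which rounds to 0.37
√T = √0.08333 = 0.2887
φ(d₁) = φ(0.37) = 0.3725
vega = S·φ(d₁)·√T = 348·0.3725·0.2887 = 37.4242

37.42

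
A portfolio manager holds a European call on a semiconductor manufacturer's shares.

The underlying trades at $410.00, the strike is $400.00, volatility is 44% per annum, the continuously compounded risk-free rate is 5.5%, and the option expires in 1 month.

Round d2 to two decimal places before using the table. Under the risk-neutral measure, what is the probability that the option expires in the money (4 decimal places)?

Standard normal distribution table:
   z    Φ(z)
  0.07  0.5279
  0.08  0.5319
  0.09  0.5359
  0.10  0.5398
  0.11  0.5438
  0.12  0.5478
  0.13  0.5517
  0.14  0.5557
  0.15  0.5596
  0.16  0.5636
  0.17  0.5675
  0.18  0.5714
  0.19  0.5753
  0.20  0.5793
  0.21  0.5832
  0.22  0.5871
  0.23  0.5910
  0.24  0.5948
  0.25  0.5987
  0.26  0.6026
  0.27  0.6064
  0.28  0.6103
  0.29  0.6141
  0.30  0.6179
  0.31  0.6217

σ√T = 0.44·√0.08333 = 0.1270
d₁ = [ln(410/400) + (0.055 + ½·0.44²)·0.08333] / (σ√T) = (0.0247 + 0.0126) / 0.1270 = 0.2940 which rounds to 0.29
d₂ = 0.2940 − 0.1270 = 0.1670 which rounds to 0.17
Risk-neutral Pr[S_T > K] = N(d₂) = N(0.17) = 0.5675

0.5675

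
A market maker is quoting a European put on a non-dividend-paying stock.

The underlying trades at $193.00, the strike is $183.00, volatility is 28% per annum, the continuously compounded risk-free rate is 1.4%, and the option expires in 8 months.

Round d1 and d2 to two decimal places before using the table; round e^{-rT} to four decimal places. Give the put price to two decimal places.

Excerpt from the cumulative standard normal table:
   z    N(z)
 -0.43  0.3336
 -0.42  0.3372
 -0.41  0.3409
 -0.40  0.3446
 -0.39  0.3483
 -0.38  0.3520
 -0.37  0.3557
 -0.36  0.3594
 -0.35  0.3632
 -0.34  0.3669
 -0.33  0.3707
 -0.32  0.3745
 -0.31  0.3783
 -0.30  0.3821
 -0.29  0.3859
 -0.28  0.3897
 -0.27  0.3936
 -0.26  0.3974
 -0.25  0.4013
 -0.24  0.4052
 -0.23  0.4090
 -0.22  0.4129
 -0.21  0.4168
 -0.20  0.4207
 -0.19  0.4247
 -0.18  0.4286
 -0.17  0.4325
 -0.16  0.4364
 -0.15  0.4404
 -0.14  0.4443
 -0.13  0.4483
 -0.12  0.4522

σ√T = 0.28·√0.6667 = 0.2286
d₁ = [ln(193/183) + (0.014 + ½·0.28²)·0.6667] / (σ√T) = (0.0532 + 0.0355) / 0.2286 = 0.3879 ≈ 0.39
d₂ = 0.3879 − 0.2286 = 0.1592 ≈ 0.16
e^(−rT) = e^(−0.014·0.6667) = 0.9907
N(−d₂) = N(-0.16) = 0.4364;  N(−d₁) = N(-0.39) = 0.3483
P = 183·0.9907·0.4364 − 193·0.3483 = 79.1185 − 67.2219 = 11.8966

$11.90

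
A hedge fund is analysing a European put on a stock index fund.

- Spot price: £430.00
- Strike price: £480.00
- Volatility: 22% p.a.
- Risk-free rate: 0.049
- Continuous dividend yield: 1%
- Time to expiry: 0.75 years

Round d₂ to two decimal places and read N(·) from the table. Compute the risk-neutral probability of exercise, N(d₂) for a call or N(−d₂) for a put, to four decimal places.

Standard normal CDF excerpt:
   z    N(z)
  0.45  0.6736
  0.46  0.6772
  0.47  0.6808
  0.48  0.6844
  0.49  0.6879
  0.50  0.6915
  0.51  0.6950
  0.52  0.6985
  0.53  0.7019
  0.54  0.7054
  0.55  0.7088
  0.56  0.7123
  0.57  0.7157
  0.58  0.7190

0.6985

σ√T = 0.22 × 0.8660 = 0.1905
ln(S/K) + (r − q + σ²/2)T = ln(430/480) + (0.049 − 0.01 + 0.22²/2)·0.75 = -0.1100 + 0.0474 = -0.0626
d₁ = -0.0626 / 0.1905 = -0.3286 ≈ -0.33
d₂ = d₁ − σ√T = -0.3286 − 0.1905 = -0.5191 ≈ -0.52
Risk-neutral Pr[S_T < K] = N(−d₂) = N(0.52) = 0.6985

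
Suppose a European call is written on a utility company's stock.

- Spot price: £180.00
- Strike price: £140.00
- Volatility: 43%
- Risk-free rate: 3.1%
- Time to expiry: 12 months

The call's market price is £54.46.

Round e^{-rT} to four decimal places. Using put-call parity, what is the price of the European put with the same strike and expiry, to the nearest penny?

exp(−rT) = exp(−0.031·1) = 0.9695
Put-call parity: C − P = S − K·e^(−rT) = 180 − 140·0.9695 = 180 − 135.7300 = 44.2700
P = C − (C − P) = 54.46 − (44.2700) = 10.1900

£10.19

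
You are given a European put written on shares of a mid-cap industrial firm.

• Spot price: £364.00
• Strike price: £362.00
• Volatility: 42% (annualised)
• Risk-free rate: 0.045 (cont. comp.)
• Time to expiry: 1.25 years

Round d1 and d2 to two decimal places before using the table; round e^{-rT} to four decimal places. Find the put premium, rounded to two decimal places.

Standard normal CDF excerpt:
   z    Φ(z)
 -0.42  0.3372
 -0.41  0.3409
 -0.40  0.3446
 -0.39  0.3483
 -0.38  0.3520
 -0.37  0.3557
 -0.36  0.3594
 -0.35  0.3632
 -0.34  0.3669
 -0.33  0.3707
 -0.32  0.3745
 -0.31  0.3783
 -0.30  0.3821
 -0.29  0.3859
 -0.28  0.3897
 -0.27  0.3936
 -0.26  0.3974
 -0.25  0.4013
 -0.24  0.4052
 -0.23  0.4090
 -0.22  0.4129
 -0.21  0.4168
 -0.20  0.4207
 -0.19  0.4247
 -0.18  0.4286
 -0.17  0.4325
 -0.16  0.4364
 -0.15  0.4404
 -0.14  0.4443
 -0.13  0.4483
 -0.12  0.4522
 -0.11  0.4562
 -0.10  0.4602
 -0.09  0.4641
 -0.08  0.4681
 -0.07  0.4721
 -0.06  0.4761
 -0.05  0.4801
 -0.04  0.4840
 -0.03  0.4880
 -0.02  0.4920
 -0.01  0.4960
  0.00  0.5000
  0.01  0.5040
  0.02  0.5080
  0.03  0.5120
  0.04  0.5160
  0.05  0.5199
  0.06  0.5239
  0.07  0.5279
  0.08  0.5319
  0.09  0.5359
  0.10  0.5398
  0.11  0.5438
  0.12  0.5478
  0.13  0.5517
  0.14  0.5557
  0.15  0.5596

T = 1.25;  σ√T = 0.4696
d₁ = [ln(364/362) + (0.045 + 0.42²/2)·1.25] / 0.4696 = [0.0055 + 0.1665] / 0.4696 = 0.3663 which rounds to 0.37
d₂ = d₁ − σ√T = 0.3663 − 0.4696 = -0.1033 which rounds to -0.10
exp(−rT) = exp(−0.045·1.25) = 0.9453
N(−d₂) = N(0.10) = 0.5398;  N(−d₁) = N(-0.37) = 0.3557
P = 362·0.9453·0.5398 − 364·0.3557 = 184.7188 − 129.4748 = 55.2440

£55.24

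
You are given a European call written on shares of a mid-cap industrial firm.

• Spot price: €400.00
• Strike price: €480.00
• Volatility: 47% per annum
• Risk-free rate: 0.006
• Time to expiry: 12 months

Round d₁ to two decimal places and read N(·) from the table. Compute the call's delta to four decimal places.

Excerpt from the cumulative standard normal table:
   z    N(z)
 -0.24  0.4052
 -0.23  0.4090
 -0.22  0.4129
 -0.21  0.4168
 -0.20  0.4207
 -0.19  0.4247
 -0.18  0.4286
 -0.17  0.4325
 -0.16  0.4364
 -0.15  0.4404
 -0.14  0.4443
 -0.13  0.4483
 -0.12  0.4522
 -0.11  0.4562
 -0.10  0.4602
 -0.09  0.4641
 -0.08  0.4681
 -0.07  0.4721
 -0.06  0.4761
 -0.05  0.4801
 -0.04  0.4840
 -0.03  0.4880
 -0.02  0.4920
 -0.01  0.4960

T = 1;  σ√T = 0.4700
ln(S/K) + (r + σ²/2)T = ln(400/480) + (0.006 + 0.47²/2)·1 = -0.1823 + 0.1164 = -0.0659
d₁ = -0.0659 / 0.4700 = -0.1402 which rounds to -0.14
N(d₁) = N(-0.14) = 0.4443
Δ_call = N(d₁) = 0.4443

0.4443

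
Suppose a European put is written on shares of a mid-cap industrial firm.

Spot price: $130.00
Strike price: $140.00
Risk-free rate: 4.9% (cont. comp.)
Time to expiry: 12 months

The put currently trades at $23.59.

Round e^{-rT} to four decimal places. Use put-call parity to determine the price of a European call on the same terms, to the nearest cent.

e^(−rT) = e^(−0.049·1) = 0.9522
Put-call parity: C − P = S − K·e^(−rT) = 130 − 140·0.9522 = 130 − 133.3080 = -3.3080
C = P + (C − P) = 23.59 + (-3.3080) = 20.2820

$20.28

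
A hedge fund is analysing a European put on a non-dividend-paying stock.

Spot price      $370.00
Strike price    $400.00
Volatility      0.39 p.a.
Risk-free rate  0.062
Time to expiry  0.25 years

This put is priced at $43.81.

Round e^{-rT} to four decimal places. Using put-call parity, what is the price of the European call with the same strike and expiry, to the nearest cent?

$19.97

exp(−rT) = exp(−0.062·0.25) = 0.9846
Put-call parity: C − P = S − K·e^(−rT) = 370 − 400·0.9846 = 370 − 393.8400 = -23.8400
C = P + (C − P) = 43.81 + (-23.8400) = 19.9700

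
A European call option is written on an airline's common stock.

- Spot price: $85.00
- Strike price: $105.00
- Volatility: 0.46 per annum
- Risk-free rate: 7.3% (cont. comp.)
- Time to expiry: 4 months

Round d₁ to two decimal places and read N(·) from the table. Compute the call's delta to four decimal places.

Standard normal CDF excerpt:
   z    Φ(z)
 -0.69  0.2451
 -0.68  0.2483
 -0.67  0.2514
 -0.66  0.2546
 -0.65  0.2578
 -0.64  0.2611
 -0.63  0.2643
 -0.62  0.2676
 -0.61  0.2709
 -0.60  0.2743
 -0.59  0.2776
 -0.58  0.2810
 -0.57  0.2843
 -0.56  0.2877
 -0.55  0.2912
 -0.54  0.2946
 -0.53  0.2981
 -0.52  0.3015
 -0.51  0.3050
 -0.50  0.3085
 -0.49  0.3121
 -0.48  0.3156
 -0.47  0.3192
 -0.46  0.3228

σ√T = 0.46·√0.3333 = 0.2656
d₁ = [ln(85/105) + (0.073 + ½·0.46²)·0.3333] / (σ√T) = (-0.2113 + 0.0596) / 0.2656 = -0.5712 ≈ -0.57
N(d₁) = N(-0.57) = 0.2843
Δ_call = N(d₁) = 0.2843

0.2843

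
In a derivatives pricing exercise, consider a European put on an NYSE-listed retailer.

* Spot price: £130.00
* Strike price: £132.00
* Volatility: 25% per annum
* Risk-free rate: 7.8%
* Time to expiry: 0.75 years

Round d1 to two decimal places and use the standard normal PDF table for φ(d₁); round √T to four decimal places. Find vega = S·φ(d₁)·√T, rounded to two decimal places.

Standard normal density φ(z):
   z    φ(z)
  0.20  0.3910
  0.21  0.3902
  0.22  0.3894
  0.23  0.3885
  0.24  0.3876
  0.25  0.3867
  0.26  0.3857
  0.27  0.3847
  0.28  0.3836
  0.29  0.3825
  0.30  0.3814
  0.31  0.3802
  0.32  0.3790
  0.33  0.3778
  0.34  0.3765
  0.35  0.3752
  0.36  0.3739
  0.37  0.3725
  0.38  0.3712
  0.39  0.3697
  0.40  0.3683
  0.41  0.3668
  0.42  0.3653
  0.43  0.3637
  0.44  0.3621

σ√T = 0.25·√0.75 = 0.2165
d₁ = [ln(130/132) + (0.078 + 0.25²/2)·0.75] / 0.2165 = [-0.0153 + 0.0819] / 0.2165 = 0.3079 which rounds to 0.31
√T = √0.75 = 0.8660
φ(d₁) = φ(0.31) = 0.3802
vega = S·φ(d₁)·√T = 130·0.3802·0.8660 = 42.8029

42.80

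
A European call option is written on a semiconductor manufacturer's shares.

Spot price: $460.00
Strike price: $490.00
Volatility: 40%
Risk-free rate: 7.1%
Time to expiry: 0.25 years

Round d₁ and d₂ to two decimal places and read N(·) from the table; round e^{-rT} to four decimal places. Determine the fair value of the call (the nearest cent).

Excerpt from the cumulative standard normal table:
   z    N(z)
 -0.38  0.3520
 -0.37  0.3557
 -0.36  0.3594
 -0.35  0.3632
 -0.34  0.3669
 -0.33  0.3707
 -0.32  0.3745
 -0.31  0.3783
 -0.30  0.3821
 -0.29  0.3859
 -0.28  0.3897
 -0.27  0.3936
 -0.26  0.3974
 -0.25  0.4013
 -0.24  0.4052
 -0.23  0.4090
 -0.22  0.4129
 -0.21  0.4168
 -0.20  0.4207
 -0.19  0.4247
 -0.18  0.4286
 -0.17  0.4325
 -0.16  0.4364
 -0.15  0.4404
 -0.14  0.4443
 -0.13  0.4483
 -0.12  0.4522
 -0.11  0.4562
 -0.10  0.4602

$27.77

σ√T = 0.4 × 0.5000 = 0.2000
d₁ = [ln(460/490) + (0.071 + 0.4²/2)·0.25] / 0.2000 = [-0.0632 + 0.0378] / 0.2000 = -0.1271 ≈ -0.13
d₂ = d₁ − σ√T = -0.1271 − 0.2000 = -0.3271 ≈ -0.33
exp(−rT) = exp(−0.071·0.25) = 0.9824
N(d₁) = N(-0.13) = 0.4483;  N(d₂) = N(-0.33) = 0.3707
C = 460·0.4483 − 490·0.9824·0.3707 = 206.2180 − 178.4461 = 27.7719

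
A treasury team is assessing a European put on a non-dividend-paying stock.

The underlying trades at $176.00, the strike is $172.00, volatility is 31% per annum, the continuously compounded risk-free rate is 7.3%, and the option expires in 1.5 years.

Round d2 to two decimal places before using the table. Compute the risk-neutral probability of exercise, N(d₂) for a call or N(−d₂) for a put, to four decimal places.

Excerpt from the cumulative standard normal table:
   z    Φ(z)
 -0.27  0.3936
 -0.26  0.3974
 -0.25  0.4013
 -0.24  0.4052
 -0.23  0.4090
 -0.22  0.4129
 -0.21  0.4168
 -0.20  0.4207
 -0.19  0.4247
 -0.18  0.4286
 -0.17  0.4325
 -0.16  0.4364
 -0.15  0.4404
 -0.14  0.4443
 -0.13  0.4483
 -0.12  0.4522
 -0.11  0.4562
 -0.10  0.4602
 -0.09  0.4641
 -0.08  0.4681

0.4364

σ√T = 0.31 × 1.2247 = 0.3797
ln(S/K) + (r + σ²/2)T = ln(176/172) + (0.073 + 0.31²/2)·1.5 = 0.0230 + 0.1816 = 0.2046
d₁ = 0.2046 / 0.3797 = 0.5388 which rounds to 0.54
d₂ = d₁ − σ√T = 0.5388 − 0.3797 = 0.1591 which rounds to 0.16
Risk-neutral Pr[S_T < K] = N(−d₂) = N(-0.16) = 0.4364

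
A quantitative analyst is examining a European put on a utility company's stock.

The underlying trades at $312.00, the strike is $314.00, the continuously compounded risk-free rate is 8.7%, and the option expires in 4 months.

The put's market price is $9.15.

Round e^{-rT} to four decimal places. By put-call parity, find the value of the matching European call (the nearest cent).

$16.13

exp(−rT) = exp(−0.087·0.3333) = 0.9714
Put-call parity: C − P = S − K·e^(−rT) = 312 − 314·0.9714 = 312 − 305.0196 = 6.9804
C = P + (C − P) = 9.15 + (6.9804) = 16.1304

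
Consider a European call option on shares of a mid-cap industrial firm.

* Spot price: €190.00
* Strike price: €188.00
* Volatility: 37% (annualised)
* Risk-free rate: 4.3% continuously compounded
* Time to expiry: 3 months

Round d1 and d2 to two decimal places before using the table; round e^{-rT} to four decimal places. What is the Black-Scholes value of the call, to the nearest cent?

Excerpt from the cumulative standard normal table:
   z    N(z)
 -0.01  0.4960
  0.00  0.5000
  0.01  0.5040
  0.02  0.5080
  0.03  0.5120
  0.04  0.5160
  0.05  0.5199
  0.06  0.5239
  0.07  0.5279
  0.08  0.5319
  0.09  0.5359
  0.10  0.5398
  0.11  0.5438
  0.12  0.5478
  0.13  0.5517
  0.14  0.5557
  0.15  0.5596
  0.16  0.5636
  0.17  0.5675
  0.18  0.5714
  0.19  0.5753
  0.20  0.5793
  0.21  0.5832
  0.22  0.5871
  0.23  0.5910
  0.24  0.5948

T = 0.25;  σ√T = 0.1850
d₁ = [ln(190/188) + (0.043 + 0.37²/2)·0.25] / 0.1850 = [0.0106 + 0.0279] / 0.1850 = 0.2078 → 0.21
d₂ = d₁ − σ√T = 0.2078 − 0.1850 = 0.0228 → 0.02
exp(−rT) = exp(−0.043·0.25) = 0.9893
C = 190·N(0.21) − 188·0.9893·N(0.02) = 190·0.5832 − 188·0.9893·0.5080 = 110.8080 − 94.4821 = 16.3259

€16.33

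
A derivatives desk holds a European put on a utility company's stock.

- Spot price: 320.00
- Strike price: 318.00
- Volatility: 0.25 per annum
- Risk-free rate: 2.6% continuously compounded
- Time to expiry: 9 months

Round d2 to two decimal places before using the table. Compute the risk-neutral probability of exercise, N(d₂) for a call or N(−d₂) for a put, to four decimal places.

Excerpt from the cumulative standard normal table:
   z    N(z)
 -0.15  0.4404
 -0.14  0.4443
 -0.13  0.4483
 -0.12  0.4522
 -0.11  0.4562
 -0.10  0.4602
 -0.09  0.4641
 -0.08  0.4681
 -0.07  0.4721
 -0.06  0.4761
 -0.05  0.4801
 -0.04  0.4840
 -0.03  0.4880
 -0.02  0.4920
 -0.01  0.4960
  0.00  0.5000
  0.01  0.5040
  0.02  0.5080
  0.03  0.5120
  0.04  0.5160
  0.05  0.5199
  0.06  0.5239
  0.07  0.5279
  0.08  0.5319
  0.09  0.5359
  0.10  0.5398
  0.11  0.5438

0.4960

σ√T = 0.25 × 0.8660 = 0.2165
d₁ = [ln(320/318) + (0.026 + 0.25²/2)·0.75] / 0.2165 = [0.0063 + 0.0429] / 0.2165 = 0.2273 which rounds to 0.23
d₂ = d₁ − σ√T = 0.2273 − 0.2165 = 0.0108 which rounds to 0.01
Pr(exercise) under Q = N(−d₂) = N(-0.01) = 0.4960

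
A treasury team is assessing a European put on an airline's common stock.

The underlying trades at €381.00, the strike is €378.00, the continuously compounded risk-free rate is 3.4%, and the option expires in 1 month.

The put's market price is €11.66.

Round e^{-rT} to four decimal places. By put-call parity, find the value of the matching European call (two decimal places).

€15.72

e^(−rT) = e^(−0.034·0.08333) = 0.9972
Put-call parity: C − P = S − K·e^(−rT) = 381 − 378·0.9972 = 381 − 376.9416 = 4.0584
C = P + (C − P) = 11.66 + (4.0584) = 15.7184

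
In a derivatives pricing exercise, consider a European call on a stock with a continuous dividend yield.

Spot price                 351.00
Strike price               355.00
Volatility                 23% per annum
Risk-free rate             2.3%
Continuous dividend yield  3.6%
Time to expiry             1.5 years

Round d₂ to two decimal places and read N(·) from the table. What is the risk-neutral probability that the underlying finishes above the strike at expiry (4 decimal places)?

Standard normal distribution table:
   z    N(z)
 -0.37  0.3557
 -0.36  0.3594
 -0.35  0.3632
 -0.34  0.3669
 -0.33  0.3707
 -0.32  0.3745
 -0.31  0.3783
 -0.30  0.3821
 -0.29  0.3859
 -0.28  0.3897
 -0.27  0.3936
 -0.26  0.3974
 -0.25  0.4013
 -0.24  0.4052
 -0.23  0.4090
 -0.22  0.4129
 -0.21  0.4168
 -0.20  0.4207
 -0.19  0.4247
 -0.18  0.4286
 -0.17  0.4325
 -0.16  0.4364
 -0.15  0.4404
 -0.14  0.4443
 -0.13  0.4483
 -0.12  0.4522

0.4013

T = 1.5;  σ√T = 0.2817
d₁ = [ln(351/355) + (0.023 − 0.036 + 0.23²/2)·1.5] / 0.2817 = [-0.0113 + 0.0202] / 0.2817 = 0.0314 ⇒ 0.03
d₂ = d₁ − σ√T = 0.0314 − 0.2817 = -0.2503 ⇒ -0.25
Risk-neutral Pr[S_T > K] = N(d₂) = N(-0.25) = 0.4013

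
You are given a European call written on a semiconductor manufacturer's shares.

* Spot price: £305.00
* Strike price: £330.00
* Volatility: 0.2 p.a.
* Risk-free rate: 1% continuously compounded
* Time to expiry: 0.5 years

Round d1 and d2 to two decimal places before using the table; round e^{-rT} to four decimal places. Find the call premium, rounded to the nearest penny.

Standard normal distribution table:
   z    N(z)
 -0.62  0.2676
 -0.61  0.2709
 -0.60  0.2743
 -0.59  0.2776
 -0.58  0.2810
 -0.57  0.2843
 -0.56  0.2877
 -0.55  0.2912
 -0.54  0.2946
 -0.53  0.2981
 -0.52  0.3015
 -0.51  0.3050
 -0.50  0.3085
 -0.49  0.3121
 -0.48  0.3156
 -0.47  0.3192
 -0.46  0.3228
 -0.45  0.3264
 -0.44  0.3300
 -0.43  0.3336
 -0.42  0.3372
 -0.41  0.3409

£8.40

T = 0.5;  σ√T = 0.1414
d₁ = [ln(305/330) + (0.01 + 0.2²/2)·0.5] / 0.1414 = [-0.0788 + 0.0150] / 0.1414 = -0.4510 ≈ -0.45
d₂ = d₁ − σ√T = -0.4510 − 0.1414 = -0.5924 ≈ -0.59
e^(−rT) = e^(−0.01·0.5) = 0.9950
N(d₁) = N(-0.45) = 0.3264;  N(d₂) = N(-0.59) = 0.2776
C = 305·0.3264 − 330·0.9950·0.2776 = 99.5520 − 91.1500 = 8.4020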